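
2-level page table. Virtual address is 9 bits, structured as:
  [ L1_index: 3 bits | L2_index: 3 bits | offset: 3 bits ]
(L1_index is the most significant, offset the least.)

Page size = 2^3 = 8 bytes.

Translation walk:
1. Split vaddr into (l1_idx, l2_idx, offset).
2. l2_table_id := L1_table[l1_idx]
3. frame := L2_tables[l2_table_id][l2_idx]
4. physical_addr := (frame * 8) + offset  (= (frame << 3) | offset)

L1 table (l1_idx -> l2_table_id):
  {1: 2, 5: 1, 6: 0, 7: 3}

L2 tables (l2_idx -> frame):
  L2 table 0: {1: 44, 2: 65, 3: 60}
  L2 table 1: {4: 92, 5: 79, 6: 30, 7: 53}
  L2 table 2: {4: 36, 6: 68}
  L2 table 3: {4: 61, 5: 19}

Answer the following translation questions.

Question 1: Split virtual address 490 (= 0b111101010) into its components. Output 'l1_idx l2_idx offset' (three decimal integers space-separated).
Answer: 7 5 2

Derivation:
vaddr = 490 = 0b111101010
  top 3 bits -> l1_idx = 7
  next 3 bits -> l2_idx = 5
  bottom 3 bits -> offset = 2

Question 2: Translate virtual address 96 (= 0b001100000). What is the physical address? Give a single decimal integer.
Answer: 288

Derivation:
vaddr = 96 = 0b001100000
Split: l1_idx=1, l2_idx=4, offset=0
L1[1] = 2
L2[2][4] = 36
paddr = 36 * 8 + 0 = 288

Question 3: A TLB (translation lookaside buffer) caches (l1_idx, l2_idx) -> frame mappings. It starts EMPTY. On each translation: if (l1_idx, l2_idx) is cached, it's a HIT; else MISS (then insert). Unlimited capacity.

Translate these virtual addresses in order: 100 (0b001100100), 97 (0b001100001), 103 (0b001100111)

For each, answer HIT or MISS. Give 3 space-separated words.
vaddr=100: (1,4) not in TLB -> MISS, insert
vaddr=97: (1,4) in TLB -> HIT
vaddr=103: (1,4) in TLB -> HIT

Answer: MISS HIT HIT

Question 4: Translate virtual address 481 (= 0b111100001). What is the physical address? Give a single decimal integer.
Answer: 489

Derivation:
vaddr = 481 = 0b111100001
Split: l1_idx=7, l2_idx=4, offset=1
L1[7] = 3
L2[3][4] = 61
paddr = 61 * 8 + 1 = 489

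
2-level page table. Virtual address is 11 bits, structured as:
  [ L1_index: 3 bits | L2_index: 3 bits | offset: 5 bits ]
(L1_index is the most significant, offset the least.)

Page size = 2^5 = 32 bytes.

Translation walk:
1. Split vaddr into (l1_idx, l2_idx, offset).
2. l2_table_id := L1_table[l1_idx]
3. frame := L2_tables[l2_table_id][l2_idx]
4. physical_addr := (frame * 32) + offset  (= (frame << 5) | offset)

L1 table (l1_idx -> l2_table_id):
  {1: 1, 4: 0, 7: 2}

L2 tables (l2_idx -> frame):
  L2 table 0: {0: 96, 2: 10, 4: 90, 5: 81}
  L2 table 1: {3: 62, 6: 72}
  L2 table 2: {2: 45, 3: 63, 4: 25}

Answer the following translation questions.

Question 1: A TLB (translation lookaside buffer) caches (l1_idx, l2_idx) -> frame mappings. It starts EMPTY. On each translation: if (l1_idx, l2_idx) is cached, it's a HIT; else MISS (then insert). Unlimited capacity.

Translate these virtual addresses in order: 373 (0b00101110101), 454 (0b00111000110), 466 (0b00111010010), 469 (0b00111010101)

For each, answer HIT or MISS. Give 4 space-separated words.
Answer: MISS MISS HIT HIT

Derivation:
vaddr=373: (1,3) not in TLB -> MISS, insert
vaddr=454: (1,6) not in TLB -> MISS, insert
vaddr=466: (1,6) in TLB -> HIT
vaddr=469: (1,6) in TLB -> HIT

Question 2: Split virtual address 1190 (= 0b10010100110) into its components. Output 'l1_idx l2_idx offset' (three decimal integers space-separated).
Answer: 4 5 6

Derivation:
vaddr = 1190 = 0b10010100110
  top 3 bits -> l1_idx = 4
  next 3 bits -> l2_idx = 5
  bottom 5 bits -> offset = 6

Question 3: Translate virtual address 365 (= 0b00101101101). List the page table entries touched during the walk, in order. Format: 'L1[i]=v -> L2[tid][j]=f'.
Answer: L1[1]=1 -> L2[1][3]=62

Derivation:
vaddr = 365 = 0b00101101101
Split: l1_idx=1, l2_idx=3, offset=13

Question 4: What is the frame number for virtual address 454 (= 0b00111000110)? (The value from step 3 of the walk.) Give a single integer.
vaddr = 454: l1_idx=1, l2_idx=6
L1[1] = 1; L2[1][6] = 72

Answer: 72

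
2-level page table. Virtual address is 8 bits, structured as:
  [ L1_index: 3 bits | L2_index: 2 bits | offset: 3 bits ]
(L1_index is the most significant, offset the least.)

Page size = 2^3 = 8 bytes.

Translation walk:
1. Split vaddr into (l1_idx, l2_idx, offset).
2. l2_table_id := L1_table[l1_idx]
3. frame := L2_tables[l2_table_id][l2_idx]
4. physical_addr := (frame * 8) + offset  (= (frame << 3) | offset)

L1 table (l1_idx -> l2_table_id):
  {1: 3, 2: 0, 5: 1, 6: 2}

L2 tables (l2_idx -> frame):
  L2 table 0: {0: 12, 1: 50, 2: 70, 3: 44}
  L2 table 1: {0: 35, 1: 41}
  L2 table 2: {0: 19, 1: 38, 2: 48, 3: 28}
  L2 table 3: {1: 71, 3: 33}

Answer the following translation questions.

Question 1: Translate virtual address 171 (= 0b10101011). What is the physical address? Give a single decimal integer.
Answer: 331

Derivation:
vaddr = 171 = 0b10101011
Split: l1_idx=5, l2_idx=1, offset=3
L1[5] = 1
L2[1][1] = 41
paddr = 41 * 8 + 3 = 331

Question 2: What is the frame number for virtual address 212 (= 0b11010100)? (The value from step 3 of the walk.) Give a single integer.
Answer: 48

Derivation:
vaddr = 212: l1_idx=6, l2_idx=2
L1[6] = 2; L2[2][2] = 48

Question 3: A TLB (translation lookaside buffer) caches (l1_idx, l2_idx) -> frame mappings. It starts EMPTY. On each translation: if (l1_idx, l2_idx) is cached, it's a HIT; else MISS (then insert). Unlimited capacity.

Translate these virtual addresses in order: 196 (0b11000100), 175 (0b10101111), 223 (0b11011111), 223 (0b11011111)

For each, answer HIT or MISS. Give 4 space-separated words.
Answer: MISS MISS MISS HIT

Derivation:
vaddr=196: (6,0) not in TLB -> MISS, insert
vaddr=175: (5,1) not in TLB -> MISS, insert
vaddr=223: (6,3) not in TLB -> MISS, insert
vaddr=223: (6,3) in TLB -> HIT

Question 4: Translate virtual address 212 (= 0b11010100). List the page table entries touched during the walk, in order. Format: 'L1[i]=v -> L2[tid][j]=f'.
vaddr = 212 = 0b11010100
Split: l1_idx=6, l2_idx=2, offset=4

Answer: L1[6]=2 -> L2[2][2]=48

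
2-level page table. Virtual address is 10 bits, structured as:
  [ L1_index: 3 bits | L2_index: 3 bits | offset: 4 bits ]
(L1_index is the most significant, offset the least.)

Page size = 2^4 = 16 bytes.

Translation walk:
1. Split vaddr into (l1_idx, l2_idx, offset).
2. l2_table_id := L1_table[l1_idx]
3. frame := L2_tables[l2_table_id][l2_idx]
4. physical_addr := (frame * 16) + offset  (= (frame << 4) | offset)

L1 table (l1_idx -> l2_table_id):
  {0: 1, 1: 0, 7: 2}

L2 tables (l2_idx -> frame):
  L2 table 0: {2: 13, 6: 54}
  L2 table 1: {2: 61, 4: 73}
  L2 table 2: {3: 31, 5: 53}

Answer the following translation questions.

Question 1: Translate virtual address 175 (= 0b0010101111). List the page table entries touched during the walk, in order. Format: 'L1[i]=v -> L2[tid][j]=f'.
Answer: L1[1]=0 -> L2[0][2]=13

Derivation:
vaddr = 175 = 0b0010101111
Split: l1_idx=1, l2_idx=2, offset=15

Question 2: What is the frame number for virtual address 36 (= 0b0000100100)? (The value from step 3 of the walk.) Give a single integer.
Answer: 61

Derivation:
vaddr = 36: l1_idx=0, l2_idx=2
L1[0] = 1; L2[1][2] = 61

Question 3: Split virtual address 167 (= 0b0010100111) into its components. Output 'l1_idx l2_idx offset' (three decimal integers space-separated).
vaddr = 167 = 0b0010100111
  top 3 bits -> l1_idx = 1
  next 3 bits -> l2_idx = 2
  bottom 4 bits -> offset = 7

Answer: 1 2 7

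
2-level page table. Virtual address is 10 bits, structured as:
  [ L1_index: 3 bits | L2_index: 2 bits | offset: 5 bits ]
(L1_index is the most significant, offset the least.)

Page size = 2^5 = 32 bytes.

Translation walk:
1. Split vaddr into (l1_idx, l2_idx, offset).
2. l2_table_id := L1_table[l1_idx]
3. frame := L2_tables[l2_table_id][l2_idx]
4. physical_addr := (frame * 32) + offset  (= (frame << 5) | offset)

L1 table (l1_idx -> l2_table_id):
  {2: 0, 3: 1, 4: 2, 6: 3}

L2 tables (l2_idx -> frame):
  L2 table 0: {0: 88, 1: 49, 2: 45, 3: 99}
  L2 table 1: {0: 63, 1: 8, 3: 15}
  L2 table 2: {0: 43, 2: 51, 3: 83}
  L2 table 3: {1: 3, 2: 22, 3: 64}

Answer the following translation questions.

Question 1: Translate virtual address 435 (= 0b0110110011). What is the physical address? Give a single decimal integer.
Answer: 275

Derivation:
vaddr = 435 = 0b0110110011
Split: l1_idx=3, l2_idx=1, offset=19
L1[3] = 1
L2[1][1] = 8
paddr = 8 * 32 + 19 = 275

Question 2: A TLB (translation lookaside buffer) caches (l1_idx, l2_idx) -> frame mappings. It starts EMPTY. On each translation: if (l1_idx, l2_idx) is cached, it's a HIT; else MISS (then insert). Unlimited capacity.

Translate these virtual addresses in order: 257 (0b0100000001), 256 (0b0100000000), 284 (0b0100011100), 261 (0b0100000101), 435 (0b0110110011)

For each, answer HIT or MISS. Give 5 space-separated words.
vaddr=257: (2,0) not in TLB -> MISS, insert
vaddr=256: (2,0) in TLB -> HIT
vaddr=284: (2,0) in TLB -> HIT
vaddr=261: (2,0) in TLB -> HIT
vaddr=435: (3,1) not in TLB -> MISS, insert

Answer: MISS HIT HIT HIT MISS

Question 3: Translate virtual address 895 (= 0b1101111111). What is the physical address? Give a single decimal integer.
vaddr = 895 = 0b1101111111
Split: l1_idx=6, l2_idx=3, offset=31
L1[6] = 3
L2[3][3] = 64
paddr = 64 * 32 + 31 = 2079

Answer: 2079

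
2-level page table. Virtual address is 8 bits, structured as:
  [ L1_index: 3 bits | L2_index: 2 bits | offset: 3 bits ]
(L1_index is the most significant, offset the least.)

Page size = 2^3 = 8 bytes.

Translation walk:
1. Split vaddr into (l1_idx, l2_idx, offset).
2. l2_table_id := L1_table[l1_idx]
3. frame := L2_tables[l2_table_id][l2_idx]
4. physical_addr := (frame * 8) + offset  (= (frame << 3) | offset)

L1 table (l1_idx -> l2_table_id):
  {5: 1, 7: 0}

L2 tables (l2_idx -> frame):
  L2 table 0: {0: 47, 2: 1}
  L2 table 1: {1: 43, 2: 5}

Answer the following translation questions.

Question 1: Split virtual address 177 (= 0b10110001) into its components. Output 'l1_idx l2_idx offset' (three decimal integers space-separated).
vaddr = 177 = 0b10110001
  top 3 bits -> l1_idx = 5
  next 2 bits -> l2_idx = 2
  bottom 3 bits -> offset = 1

Answer: 5 2 1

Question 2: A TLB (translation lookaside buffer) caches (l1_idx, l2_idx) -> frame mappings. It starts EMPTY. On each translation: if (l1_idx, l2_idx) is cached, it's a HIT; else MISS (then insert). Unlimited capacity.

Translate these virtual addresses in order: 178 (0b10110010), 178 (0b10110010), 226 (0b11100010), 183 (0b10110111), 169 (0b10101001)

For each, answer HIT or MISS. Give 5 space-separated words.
Answer: MISS HIT MISS HIT MISS

Derivation:
vaddr=178: (5,2) not in TLB -> MISS, insert
vaddr=178: (5,2) in TLB -> HIT
vaddr=226: (7,0) not in TLB -> MISS, insert
vaddr=183: (5,2) in TLB -> HIT
vaddr=169: (5,1) not in TLB -> MISS, insert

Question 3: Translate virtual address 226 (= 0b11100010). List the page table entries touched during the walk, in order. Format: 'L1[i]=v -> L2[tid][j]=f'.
vaddr = 226 = 0b11100010
Split: l1_idx=7, l2_idx=0, offset=2

Answer: L1[7]=0 -> L2[0][0]=47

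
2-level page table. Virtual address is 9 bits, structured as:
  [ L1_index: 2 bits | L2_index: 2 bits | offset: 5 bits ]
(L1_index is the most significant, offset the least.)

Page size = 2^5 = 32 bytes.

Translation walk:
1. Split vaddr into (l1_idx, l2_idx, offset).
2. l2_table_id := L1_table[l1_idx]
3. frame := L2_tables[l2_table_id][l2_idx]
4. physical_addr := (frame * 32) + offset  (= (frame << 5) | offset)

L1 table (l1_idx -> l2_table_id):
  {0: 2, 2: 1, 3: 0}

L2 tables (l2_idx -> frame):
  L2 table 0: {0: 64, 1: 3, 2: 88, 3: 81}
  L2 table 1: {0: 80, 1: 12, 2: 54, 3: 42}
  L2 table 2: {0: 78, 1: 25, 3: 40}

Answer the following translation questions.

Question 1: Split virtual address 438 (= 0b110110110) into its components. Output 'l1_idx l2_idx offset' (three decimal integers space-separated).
Answer: 3 1 22

Derivation:
vaddr = 438 = 0b110110110
  top 2 bits -> l1_idx = 3
  next 2 bits -> l2_idx = 1
  bottom 5 bits -> offset = 22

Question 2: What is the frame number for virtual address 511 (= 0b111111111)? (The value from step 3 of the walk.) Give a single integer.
vaddr = 511: l1_idx=3, l2_idx=3
L1[3] = 0; L2[0][3] = 81

Answer: 81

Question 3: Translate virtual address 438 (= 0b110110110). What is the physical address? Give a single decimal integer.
Answer: 118

Derivation:
vaddr = 438 = 0b110110110
Split: l1_idx=3, l2_idx=1, offset=22
L1[3] = 0
L2[0][1] = 3
paddr = 3 * 32 + 22 = 118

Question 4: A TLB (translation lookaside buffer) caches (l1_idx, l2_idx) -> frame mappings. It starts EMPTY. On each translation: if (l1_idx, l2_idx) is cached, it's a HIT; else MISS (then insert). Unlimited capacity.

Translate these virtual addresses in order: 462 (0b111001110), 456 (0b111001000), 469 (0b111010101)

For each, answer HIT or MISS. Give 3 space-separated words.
Answer: MISS HIT HIT

Derivation:
vaddr=462: (3,2) not in TLB -> MISS, insert
vaddr=456: (3,2) in TLB -> HIT
vaddr=469: (3,2) in TLB -> HIT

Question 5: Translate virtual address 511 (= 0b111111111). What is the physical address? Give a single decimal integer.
vaddr = 511 = 0b111111111
Split: l1_idx=3, l2_idx=3, offset=31
L1[3] = 0
L2[0][3] = 81
paddr = 81 * 32 + 31 = 2623

Answer: 2623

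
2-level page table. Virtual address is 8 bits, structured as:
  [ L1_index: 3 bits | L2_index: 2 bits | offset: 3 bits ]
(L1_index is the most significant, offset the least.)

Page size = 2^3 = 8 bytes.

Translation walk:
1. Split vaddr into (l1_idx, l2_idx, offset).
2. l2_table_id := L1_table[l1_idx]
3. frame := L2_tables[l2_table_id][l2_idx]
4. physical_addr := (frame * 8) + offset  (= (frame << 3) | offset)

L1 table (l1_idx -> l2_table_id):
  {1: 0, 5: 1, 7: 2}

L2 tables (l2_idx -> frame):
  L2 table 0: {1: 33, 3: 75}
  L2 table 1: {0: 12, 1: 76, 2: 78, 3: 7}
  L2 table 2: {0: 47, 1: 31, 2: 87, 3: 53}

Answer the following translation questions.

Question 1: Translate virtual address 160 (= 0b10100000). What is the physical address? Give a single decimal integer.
Answer: 96

Derivation:
vaddr = 160 = 0b10100000
Split: l1_idx=5, l2_idx=0, offset=0
L1[5] = 1
L2[1][0] = 12
paddr = 12 * 8 + 0 = 96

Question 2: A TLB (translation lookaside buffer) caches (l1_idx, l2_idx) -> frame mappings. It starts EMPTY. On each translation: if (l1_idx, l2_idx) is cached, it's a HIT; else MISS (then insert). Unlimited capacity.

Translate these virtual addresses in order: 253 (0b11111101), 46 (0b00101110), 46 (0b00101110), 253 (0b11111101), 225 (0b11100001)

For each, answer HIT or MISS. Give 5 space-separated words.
Answer: MISS MISS HIT HIT MISS

Derivation:
vaddr=253: (7,3) not in TLB -> MISS, insert
vaddr=46: (1,1) not in TLB -> MISS, insert
vaddr=46: (1,1) in TLB -> HIT
vaddr=253: (7,3) in TLB -> HIT
vaddr=225: (7,0) not in TLB -> MISS, insert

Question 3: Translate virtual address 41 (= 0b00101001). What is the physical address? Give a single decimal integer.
vaddr = 41 = 0b00101001
Split: l1_idx=1, l2_idx=1, offset=1
L1[1] = 0
L2[0][1] = 33
paddr = 33 * 8 + 1 = 265

Answer: 265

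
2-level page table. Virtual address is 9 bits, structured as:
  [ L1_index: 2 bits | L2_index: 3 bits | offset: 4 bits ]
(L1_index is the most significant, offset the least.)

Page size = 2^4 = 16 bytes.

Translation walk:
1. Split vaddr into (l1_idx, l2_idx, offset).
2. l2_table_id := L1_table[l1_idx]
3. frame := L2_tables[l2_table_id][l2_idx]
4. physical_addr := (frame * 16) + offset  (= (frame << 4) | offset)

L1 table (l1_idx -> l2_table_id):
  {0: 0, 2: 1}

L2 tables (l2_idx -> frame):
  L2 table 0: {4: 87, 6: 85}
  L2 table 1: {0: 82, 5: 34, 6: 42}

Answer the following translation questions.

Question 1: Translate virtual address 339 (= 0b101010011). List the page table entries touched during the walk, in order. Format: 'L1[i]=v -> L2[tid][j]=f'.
Answer: L1[2]=1 -> L2[1][5]=34

Derivation:
vaddr = 339 = 0b101010011
Split: l1_idx=2, l2_idx=5, offset=3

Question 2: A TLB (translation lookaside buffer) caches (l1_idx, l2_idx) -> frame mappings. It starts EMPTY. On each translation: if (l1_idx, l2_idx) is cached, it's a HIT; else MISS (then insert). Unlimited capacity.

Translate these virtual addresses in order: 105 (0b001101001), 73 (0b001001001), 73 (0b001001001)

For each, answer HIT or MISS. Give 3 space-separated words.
Answer: MISS MISS HIT

Derivation:
vaddr=105: (0,6) not in TLB -> MISS, insert
vaddr=73: (0,4) not in TLB -> MISS, insert
vaddr=73: (0,4) in TLB -> HIT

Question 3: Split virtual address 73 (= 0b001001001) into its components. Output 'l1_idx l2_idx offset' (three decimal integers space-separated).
vaddr = 73 = 0b001001001
  top 2 bits -> l1_idx = 0
  next 3 bits -> l2_idx = 4
  bottom 4 bits -> offset = 9

Answer: 0 4 9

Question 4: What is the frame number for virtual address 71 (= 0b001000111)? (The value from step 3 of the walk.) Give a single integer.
vaddr = 71: l1_idx=0, l2_idx=4
L1[0] = 0; L2[0][4] = 87

Answer: 87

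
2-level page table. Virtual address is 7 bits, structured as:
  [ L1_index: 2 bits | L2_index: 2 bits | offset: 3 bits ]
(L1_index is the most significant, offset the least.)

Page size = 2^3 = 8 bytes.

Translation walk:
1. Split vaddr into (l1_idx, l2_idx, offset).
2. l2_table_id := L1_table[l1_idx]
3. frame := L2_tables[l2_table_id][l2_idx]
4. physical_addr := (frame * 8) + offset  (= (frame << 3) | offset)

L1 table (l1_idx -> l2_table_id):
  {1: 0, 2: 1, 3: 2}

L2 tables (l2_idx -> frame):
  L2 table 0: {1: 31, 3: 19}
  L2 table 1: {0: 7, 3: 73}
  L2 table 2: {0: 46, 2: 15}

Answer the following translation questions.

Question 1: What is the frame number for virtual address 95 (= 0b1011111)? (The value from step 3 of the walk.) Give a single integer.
Answer: 73

Derivation:
vaddr = 95: l1_idx=2, l2_idx=3
L1[2] = 1; L2[1][3] = 73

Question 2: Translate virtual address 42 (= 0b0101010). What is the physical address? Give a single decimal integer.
Answer: 250

Derivation:
vaddr = 42 = 0b0101010
Split: l1_idx=1, l2_idx=1, offset=2
L1[1] = 0
L2[0][1] = 31
paddr = 31 * 8 + 2 = 250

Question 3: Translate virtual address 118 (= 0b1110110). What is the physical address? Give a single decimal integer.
Answer: 126

Derivation:
vaddr = 118 = 0b1110110
Split: l1_idx=3, l2_idx=2, offset=6
L1[3] = 2
L2[2][2] = 15
paddr = 15 * 8 + 6 = 126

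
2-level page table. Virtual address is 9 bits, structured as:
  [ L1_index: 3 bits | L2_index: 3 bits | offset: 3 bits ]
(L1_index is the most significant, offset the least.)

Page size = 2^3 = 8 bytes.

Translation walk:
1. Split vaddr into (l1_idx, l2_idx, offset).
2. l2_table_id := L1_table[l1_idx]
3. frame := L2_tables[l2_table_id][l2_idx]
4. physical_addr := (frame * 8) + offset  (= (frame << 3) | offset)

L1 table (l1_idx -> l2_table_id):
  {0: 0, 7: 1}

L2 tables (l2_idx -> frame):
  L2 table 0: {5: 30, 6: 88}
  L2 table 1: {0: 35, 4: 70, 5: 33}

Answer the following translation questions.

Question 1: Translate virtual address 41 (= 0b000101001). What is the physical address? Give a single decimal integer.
Answer: 241

Derivation:
vaddr = 41 = 0b000101001
Split: l1_idx=0, l2_idx=5, offset=1
L1[0] = 0
L2[0][5] = 30
paddr = 30 * 8 + 1 = 241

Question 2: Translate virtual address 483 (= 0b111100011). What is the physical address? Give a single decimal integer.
vaddr = 483 = 0b111100011
Split: l1_idx=7, l2_idx=4, offset=3
L1[7] = 1
L2[1][4] = 70
paddr = 70 * 8 + 3 = 563

Answer: 563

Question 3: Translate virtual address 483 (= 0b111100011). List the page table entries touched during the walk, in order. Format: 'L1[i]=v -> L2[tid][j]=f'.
vaddr = 483 = 0b111100011
Split: l1_idx=7, l2_idx=4, offset=3

Answer: L1[7]=1 -> L2[1][4]=70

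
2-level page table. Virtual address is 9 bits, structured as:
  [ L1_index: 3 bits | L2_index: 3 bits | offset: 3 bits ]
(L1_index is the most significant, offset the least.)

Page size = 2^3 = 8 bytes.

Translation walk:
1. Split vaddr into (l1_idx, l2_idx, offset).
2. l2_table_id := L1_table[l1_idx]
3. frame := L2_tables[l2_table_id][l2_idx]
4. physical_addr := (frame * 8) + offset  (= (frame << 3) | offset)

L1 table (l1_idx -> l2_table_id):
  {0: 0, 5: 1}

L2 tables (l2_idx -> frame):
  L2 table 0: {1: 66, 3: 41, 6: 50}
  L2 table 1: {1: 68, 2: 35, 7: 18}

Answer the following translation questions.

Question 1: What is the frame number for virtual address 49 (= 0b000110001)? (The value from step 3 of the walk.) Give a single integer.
Answer: 50

Derivation:
vaddr = 49: l1_idx=0, l2_idx=6
L1[0] = 0; L2[0][6] = 50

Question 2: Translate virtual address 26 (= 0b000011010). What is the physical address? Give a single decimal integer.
Answer: 330

Derivation:
vaddr = 26 = 0b000011010
Split: l1_idx=0, l2_idx=3, offset=2
L1[0] = 0
L2[0][3] = 41
paddr = 41 * 8 + 2 = 330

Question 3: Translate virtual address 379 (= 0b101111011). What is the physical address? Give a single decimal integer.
Answer: 147

Derivation:
vaddr = 379 = 0b101111011
Split: l1_idx=5, l2_idx=7, offset=3
L1[5] = 1
L2[1][7] = 18
paddr = 18 * 8 + 3 = 147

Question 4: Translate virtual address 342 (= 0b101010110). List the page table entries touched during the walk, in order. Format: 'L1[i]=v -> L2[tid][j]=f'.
Answer: L1[5]=1 -> L2[1][2]=35

Derivation:
vaddr = 342 = 0b101010110
Split: l1_idx=5, l2_idx=2, offset=6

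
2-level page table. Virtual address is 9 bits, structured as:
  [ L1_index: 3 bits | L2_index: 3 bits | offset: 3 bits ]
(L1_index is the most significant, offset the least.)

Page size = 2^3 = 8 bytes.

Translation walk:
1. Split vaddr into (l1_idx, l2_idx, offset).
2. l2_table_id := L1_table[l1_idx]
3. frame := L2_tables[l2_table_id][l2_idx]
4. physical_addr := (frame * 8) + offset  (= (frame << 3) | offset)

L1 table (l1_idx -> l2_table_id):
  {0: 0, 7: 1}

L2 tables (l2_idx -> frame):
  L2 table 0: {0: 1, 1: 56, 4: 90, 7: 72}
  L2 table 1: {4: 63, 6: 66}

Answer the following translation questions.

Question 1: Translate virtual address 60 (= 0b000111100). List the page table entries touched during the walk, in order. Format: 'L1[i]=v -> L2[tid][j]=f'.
Answer: L1[0]=0 -> L2[0][7]=72

Derivation:
vaddr = 60 = 0b000111100
Split: l1_idx=0, l2_idx=7, offset=4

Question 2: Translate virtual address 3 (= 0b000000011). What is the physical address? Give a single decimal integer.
Answer: 11

Derivation:
vaddr = 3 = 0b000000011
Split: l1_idx=0, l2_idx=0, offset=3
L1[0] = 0
L2[0][0] = 1
paddr = 1 * 8 + 3 = 11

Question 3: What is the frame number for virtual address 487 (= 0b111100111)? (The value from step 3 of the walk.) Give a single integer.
vaddr = 487: l1_idx=7, l2_idx=4
L1[7] = 1; L2[1][4] = 63

Answer: 63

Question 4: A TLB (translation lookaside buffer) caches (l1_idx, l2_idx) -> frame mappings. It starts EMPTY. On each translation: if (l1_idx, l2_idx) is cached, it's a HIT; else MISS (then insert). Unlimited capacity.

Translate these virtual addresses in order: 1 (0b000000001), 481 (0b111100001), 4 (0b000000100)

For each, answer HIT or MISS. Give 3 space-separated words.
Answer: MISS MISS HIT

Derivation:
vaddr=1: (0,0) not in TLB -> MISS, insert
vaddr=481: (7,4) not in TLB -> MISS, insert
vaddr=4: (0,0) in TLB -> HIT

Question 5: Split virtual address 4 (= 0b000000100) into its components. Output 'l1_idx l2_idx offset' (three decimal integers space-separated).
Answer: 0 0 4

Derivation:
vaddr = 4 = 0b000000100
  top 3 bits -> l1_idx = 0
  next 3 bits -> l2_idx = 0
  bottom 3 bits -> offset = 4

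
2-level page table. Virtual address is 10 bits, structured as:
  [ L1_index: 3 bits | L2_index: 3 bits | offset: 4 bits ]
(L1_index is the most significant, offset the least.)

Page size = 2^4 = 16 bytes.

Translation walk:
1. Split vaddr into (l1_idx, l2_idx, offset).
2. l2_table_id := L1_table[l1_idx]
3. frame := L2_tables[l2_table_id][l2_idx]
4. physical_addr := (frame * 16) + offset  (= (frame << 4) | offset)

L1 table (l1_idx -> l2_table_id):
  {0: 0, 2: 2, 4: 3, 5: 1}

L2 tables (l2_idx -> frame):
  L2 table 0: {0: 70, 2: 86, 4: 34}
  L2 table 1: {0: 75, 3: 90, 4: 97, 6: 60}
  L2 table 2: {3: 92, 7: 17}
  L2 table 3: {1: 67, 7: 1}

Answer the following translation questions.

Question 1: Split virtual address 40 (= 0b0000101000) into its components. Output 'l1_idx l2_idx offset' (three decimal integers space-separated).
vaddr = 40 = 0b0000101000
  top 3 bits -> l1_idx = 0
  next 3 bits -> l2_idx = 2
  bottom 4 bits -> offset = 8

Answer: 0 2 8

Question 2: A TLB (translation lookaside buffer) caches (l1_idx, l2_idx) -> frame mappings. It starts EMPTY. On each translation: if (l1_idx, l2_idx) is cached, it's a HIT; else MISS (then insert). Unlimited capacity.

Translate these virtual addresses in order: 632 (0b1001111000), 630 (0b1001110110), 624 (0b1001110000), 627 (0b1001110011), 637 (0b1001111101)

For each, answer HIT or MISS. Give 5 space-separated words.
vaddr=632: (4,7) not in TLB -> MISS, insert
vaddr=630: (4,7) in TLB -> HIT
vaddr=624: (4,7) in TLB -> HIT
vaddr=627: (4,7) in TLB -> HIT
vaddr=637: (4,7) in TLB -> HIT

Answer: MISS HIT HIT HIT HIT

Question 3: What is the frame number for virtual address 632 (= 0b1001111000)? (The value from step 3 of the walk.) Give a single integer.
Answer: 1

Derivation:
vaddr = 632: l1_idx=4, l2_idx=7
L1[4] = 3; L2[3][7] = 1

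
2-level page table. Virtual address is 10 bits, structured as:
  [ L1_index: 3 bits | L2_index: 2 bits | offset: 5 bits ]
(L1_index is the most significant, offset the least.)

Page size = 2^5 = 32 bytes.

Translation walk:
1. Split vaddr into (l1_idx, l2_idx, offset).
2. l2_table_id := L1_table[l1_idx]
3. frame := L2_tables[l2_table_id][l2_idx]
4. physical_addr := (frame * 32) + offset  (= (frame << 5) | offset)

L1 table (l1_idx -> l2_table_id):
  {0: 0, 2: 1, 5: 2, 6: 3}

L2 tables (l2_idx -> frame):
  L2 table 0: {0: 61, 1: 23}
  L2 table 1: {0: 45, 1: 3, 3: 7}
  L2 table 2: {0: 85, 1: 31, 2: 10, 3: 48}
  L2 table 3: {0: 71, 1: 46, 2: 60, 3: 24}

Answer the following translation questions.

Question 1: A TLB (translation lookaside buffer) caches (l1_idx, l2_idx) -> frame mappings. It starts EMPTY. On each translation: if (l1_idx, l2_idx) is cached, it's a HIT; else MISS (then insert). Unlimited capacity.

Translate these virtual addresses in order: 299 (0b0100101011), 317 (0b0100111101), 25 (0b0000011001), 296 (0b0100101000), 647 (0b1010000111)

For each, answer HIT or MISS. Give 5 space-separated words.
vaddr=299: (2,1) not in TLB -> MISS, insert
vaddr=317: (2,1) in TLB -> HIT
vaddr=25: (0,0) not in TLB -> MISS, insert
vaddr=296: (2,1) in TLB -> HIT
vaddr=647: (5,0) not in TLB -> MISS, insert

Answer: MISS HIT MISS HIT MISS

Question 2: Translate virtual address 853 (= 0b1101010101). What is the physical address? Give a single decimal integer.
vaddr = 853 = 0b1101010101
Split: l1_idx=6, l2_idx=2, offset=21
L1[6] = 3
L2[3][2] = 60
paddr = 60 * 32 + 21 = 1941

Answer: 1941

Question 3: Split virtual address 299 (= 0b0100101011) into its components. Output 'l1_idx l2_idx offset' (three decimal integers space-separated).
vaddr = 299 = 0b0100101011
  top 3 bits -> l1_idx = 2
  next 2 bits -> l2_idx = 1
  bottom 5 bits -> offset = 11

Answer: 2 1 11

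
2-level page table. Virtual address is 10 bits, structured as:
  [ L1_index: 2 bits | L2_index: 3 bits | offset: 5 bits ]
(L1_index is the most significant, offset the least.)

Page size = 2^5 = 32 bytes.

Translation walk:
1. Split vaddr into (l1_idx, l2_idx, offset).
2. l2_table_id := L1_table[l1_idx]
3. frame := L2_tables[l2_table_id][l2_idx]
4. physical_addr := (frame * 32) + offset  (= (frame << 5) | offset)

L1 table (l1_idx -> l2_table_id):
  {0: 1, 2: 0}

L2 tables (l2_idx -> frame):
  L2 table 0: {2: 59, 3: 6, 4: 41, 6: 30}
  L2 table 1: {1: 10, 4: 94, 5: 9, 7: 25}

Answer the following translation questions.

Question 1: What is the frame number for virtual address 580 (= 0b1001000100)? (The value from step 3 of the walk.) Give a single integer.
vaddr = 580: l1_idx=2, l2_idx=2
L1[2] = 0; L2[0][2] = 59

Answer: 59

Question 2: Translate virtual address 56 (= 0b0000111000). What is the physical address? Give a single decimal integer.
Answer: 344

Derivation:
vaddr = 56 = 0b0000111000
Split: l1_idx=0, l2_idx=1, offset=24
L1[0] = 1
L2[1][1] = 10
paddr = 10 * 32 + 24 = 344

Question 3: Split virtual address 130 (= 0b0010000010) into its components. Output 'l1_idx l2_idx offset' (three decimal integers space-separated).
Answer: 0 4 2

Derivation:
vaddr = 130 = 0b0010000010
  top 2 bits -> l1_idx = 0
  next 3 bits -> l2_idx = 4
  bottom 5 bits -> offset = 2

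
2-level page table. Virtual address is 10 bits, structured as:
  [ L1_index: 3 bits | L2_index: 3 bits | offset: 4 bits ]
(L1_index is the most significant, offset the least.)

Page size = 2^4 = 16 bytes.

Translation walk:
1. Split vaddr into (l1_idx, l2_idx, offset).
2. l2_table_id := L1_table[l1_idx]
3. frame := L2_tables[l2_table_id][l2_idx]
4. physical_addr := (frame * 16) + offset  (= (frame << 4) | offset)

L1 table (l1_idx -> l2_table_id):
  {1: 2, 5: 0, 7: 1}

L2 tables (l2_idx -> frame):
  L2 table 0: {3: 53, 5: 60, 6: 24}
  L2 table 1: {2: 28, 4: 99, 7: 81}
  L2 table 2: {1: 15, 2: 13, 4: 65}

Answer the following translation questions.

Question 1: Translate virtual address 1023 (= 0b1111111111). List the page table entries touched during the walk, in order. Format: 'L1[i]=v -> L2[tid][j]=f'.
Answer: L1[7]=1 -> L2[1][7]=81

Derivation:
vaddr = 1023 = 0b1111111111
Split: l1_idx=7, l2_idx=7, offset=15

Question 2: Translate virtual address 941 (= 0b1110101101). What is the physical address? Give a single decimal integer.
Answer: 461

Derivation:
vaddr = 941 = 0b1110101101
Split: l1_idx=7, l2_idx=2, offset=13
L1[7] = 1
L2[1][2] = 28
paddr = 28 * 16 + 13 = 461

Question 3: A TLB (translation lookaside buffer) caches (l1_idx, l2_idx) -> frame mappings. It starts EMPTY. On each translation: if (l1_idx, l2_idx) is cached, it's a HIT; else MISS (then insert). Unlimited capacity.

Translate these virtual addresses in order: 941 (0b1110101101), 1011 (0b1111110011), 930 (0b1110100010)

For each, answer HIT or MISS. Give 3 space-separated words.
vaddr=941: (7,2) not in TLB -> MISS, insert
vaddr=1011: (7,7) not in TLB -> MISS, insert
vaddr=930: (7,2) in TLB -> HIT

Answer: MISS MISS HIT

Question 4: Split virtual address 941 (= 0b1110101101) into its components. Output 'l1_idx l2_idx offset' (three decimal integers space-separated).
Answer: 7 2 13

Derivation:
vaddr = 941 = 0b1110101101
  top 3 bits -> l1_idx = 7
  next 3 bits -> l2_idx = 2
  bottom 4 bits -> offset = 13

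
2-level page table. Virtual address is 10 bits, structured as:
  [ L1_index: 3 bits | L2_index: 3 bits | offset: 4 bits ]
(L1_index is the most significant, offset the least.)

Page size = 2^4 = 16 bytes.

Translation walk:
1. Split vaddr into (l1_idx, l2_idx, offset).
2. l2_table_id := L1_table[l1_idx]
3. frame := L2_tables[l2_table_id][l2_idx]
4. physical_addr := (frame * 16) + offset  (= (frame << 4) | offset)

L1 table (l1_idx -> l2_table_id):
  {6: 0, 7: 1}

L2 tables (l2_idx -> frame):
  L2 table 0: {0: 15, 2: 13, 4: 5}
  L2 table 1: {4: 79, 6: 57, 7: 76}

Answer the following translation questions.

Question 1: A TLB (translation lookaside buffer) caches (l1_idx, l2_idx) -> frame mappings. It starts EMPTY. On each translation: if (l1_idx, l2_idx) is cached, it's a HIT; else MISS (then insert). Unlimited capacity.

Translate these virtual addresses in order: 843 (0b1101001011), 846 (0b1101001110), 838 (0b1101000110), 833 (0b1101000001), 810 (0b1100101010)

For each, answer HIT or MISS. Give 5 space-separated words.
Answer: MISS HIT HIT HIT MISS

Derivation:
vaddr=843: (6,4) not in TLB -> MISS, insert
vaddr=846: (6,4) in TLB -> HIT
vaddr=838: (6,4) in TLB -> HIT
vaddr=833: (6,4) in TLB -> HIT
vaddr=810: (6,2) not in TLB -> MISS, insert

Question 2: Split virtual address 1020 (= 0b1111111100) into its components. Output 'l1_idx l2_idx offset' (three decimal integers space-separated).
Answer: 7 7 12

Derivation:
vaddr = 1020 = 0b1111111100
  top 3 bits -> l1_idx = 7
  next 3 bits -> l2_idx = 7
  bottom 4 bits -> offset = 12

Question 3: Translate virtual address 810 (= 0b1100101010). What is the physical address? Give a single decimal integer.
Answer: 218

Derivation:
vaddr = 810 = 0b1100101010
Split: l1_idx=6, l2_idx=2, offset=10
L1[6] = 0
L2[0][2] = 13
paddr = 13 * 16 + 10 = 218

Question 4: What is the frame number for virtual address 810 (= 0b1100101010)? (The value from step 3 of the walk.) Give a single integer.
vaddr = 810: l1_idx=6, l2_idx=2
L1[6] = 0; L2[0][2] = 13

Answer: 13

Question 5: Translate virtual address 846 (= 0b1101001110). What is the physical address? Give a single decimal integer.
vaddr = 846 = 0b1101001110
Split: l1_idx=6, l2_idx=4, offset=14
L1[6] = 0
L2[0][4] = 5
paddr = 5 * 16 + 14 = 94

Answer: 94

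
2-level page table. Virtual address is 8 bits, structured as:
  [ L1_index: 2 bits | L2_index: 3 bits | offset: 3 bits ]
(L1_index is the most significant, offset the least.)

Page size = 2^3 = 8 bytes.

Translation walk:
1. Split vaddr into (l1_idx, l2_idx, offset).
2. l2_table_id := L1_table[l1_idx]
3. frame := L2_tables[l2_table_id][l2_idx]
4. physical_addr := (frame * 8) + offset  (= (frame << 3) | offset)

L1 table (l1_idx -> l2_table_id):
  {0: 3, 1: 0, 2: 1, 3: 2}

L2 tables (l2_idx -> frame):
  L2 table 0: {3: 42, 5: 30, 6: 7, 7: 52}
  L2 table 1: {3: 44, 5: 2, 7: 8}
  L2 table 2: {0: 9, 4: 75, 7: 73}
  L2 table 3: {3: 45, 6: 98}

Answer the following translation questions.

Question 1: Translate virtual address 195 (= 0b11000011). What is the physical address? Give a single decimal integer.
vaddr = 195 = 0b11000011
Split: l1_idx=3, l2_idx=0, offset=3
L1[3] = 2
L2[2][0] = 9
paddr = 9 * 8 + 3 = 75

Answer: 75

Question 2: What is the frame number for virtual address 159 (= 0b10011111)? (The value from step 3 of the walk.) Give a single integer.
vaddr = 159: l1_idx=2, l2_idx=3
L1[2] = 1; L2[1][3] = 44

Answer: 44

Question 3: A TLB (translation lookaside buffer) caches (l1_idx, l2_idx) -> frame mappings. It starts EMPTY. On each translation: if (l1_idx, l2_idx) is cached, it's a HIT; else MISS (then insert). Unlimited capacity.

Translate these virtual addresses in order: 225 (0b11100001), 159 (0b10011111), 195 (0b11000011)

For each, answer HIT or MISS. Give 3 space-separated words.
vaddr=225: (3,4) not in TLB -> MISS, insert
vaddr=159: (2,3) not in TLB -> MISS, insert
vaddr=195: (3,0) not in TLB -> MISS, insert

Answer: MISS MISS MISS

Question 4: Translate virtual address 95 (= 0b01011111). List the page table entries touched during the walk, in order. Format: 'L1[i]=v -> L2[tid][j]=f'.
vaddr = 95 = 0b01011111
Split: l1_idx=1, l2_idx=3, offset=7

Answer: L1[1]=0 -> L2[0][3]=42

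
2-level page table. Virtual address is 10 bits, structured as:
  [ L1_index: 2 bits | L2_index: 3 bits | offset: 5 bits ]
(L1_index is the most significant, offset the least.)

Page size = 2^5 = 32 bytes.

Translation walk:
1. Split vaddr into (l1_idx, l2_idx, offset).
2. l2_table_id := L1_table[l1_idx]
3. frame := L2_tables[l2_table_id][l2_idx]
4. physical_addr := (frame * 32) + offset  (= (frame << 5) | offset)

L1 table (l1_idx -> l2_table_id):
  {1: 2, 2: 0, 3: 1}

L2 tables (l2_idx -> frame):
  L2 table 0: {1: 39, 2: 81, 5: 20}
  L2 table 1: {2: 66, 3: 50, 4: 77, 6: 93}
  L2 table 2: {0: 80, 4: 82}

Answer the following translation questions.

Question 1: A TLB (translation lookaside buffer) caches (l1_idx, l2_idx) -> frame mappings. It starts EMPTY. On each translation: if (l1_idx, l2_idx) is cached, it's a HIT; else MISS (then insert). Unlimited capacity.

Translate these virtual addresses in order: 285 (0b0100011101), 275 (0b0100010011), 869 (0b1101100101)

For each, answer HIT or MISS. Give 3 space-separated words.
Answer: MISS HIT MISS

Derivation:
vaddr=285: (1,0) not in TLB -> MISS, insert
vaddr=275: (1,0) in TLB -> HIT
vaddr=869: (3,3) not in TLB -> MISS, insert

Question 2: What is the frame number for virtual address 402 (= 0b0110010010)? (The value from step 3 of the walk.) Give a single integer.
Answer: 82

Derivation:
vaddr = 402: l1_idx=1, l2_idx=4
L1[1] = 2; L2[2][4] = 82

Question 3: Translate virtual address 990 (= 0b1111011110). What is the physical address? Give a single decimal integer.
Answer: 3006

Derivation:
vaddr = 990 = 0b1111011110
Split: l1_idx=3, l2_idx=6, offset=30
L1[3] = 1
L2[1][6] = 93
paddr = 93 * 32 + 30 = 3006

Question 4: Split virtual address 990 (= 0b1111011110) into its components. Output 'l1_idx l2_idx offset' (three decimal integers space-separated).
vaddr = 990 = 0b1111011110
  top 2 bits -> l1_idx = 3
  next 3 bits -> l2_idx = 6
  bottom 5 bits -> offset = 30

Answer: 3 6 30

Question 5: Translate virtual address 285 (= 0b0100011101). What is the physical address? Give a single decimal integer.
Answer: 2589

Derivation:
vaddr = 285 = 0b0100011101
Split: l1_idx=1, l2_idx=0, offset=29
L1[1] = 2
L2[2][0] = 80
paddr = 80 * 32 + 29 = 2589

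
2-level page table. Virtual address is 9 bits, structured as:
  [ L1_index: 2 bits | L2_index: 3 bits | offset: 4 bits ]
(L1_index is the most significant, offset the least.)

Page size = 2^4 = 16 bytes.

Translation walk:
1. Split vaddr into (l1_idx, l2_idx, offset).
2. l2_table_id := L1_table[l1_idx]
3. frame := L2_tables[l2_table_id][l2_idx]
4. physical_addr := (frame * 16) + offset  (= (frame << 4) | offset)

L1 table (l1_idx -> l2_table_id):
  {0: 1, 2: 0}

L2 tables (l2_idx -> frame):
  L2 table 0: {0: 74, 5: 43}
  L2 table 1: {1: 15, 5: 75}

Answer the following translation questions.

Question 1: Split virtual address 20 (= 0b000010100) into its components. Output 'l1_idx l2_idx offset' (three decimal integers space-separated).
Answer: 0 1 4

Derivation:
vaddr = 20 = 0b000010100
  top 2 bits -> l1_idx = 0
  next 3 bits -> l2_idx = 1
  bottom 4 bits -> offset = 4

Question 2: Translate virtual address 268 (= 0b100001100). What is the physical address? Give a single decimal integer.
Answer: 1196

Derivation:
vaddr = 268 = 0b100001100
Split: l1_idx=2, l2_idx=0, offset=12
L1[2] = 0
L2[0][0] = 74
paddr = 74 * 16 + 12 = 1196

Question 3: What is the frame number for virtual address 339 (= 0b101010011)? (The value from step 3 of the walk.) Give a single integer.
vaddr = 339: l1_idx=2, l2_idx=5
L1[2] = 0; L2[0][5] = 43

Answer: 43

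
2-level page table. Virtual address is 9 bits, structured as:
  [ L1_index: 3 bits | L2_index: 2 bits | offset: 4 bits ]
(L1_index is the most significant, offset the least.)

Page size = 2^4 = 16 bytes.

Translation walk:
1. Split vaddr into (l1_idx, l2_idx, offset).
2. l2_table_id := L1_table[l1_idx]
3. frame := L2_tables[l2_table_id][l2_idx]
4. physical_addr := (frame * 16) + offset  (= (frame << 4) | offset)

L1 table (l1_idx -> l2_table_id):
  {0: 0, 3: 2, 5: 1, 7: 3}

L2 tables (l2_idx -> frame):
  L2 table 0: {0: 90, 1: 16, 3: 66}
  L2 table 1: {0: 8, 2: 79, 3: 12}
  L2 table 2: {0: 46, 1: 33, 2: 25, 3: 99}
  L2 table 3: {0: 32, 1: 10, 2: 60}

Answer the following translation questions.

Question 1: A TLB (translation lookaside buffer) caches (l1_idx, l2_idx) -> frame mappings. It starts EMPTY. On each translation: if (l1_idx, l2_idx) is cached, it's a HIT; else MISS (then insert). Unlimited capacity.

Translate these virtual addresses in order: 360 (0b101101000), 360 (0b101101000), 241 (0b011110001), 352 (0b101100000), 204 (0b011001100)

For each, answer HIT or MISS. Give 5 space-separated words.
Answer: MISS HIT MISS HIT MISS

Derivation:
vaddr=360: (5,2) not in TLB -> MISS, insert
vaddr=360: (5,2) in TLB -> HIT
vaddr=241: (3,3) not in TLB -> MISS, insert
vaddr=352: (5,2) in TLB -> HIT
vaddr=204: (3,0) not in TLB -> MISS, insert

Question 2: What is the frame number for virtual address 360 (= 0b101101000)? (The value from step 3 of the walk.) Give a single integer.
vaddr = 360: l1_idx=5, l2_idx=2
L1[5] = 1; L2[1][2] = 79

Answer: 79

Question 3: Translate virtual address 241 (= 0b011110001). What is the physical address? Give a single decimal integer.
Answer: 1585

Derivation:
vaddr = 241 = 0b011110001
Split: l1_idx=3, l2_idx=3, offset=1
L1[3] = 2
L2[2][3] = 99
paddr = 99 * 16 + 1 = 1585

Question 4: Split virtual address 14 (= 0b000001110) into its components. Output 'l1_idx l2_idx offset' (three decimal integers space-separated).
Answer: 0 0 14

Derivation:
vaddr = 14 = 0b000001110
  top 3 bits -> l1_idx = 0
  next 2 bits -> l2_idx = 0
  bottom 4 bits -> offset = 14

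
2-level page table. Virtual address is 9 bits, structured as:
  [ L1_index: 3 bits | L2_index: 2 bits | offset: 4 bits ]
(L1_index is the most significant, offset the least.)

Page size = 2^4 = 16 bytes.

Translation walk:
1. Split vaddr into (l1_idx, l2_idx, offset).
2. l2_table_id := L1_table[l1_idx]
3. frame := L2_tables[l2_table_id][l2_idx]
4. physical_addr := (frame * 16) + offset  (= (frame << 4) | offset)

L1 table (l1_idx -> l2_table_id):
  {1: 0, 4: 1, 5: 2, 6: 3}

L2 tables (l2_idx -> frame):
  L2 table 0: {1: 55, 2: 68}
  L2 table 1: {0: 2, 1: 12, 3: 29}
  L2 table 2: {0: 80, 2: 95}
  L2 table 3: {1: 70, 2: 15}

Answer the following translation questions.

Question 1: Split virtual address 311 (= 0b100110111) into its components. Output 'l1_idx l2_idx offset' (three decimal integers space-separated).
Answer: 4 3 7

Derivation:
vaddr = 311 = 0b100110111
  top 3 bits -> l1_idx = 4
  next 2 bits -> l2_idx = 3
  bottom 4 bits -> offset = 7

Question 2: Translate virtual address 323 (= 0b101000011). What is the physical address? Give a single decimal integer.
Answer: 1283

Derivation:
vaddr = 323 = 0b101000011
Split: l1_idx=5, l2_idx=0, offset=3
L1[5] = 2
L2[2][0] = 80
paddr = 80 * 16 + 3 = 1283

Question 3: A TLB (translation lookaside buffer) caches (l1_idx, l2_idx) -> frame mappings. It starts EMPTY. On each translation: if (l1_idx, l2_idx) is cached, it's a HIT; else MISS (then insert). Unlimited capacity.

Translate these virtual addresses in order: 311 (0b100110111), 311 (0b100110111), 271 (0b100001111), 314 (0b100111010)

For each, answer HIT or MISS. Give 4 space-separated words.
Answer: MISS HIT MISS HIT

Derivation:
vaddr=311: (4,3) not in TLB -> MISS, insert
vaddr=311: (4,3) in TLB -> HIT
vaddr=271: (4,0) not in TLB -> MISS, insert
vaddr=314: (4,3) in TLB -> HIT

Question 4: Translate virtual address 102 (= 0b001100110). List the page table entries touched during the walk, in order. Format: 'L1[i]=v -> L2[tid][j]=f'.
vaddr = 102 = 0b001100110
Split: l1_idx=1, l2_idx=2, offset=6

Answer: L1[1]=0 -> L2[0][2]=68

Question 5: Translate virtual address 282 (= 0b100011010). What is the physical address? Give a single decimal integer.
Answer: 202

Derivation:
vaddr = 282 = 0b100011010
Split: l1_idx=4, l2_idx=1, offset=10
L1[4] = 1
L2[1][1] = 12
paddr = 12 * 16 + 10 = 202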